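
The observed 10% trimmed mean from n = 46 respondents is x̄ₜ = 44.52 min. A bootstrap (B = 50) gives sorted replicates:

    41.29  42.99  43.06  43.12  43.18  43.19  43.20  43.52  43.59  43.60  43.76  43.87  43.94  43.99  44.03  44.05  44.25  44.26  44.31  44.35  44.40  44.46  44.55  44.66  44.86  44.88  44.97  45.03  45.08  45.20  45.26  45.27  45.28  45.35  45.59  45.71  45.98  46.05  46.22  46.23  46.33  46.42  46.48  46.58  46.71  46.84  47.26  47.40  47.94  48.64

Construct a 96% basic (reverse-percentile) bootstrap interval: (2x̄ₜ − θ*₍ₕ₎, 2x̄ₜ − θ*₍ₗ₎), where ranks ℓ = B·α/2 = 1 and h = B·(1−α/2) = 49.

(41.10, 47.75)

Percentile endpoints at ranks 1 and 49: θ*₍1₎ = 41.29, θ*₍49₎ = 47.94.
Basic interval reflects these around x̄ₜ:
  lower = 2 × 44.52 − 47.94 = 41.10
  upper = 2 × 44.52 − 41.29 = 47.75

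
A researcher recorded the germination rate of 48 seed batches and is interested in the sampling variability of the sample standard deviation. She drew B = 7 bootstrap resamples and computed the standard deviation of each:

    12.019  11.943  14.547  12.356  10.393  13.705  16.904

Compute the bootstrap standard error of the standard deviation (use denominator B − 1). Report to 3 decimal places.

Bootstrap SE is the standard deviation of the 7 replicate standard deviations.
Mean of replicates: (12.019 + 11.943 + 14.547 + 12.356 + 10.393 + 13.705 + 16.904) / 7 = 91.8670 / 7 = 13.1239
Sum of squared deviations: (−1.1049)² + (−1.1809)² + (+1.4231)² + (−0.7679)² + (−2.7309)² + (+0.5811)² + (+3.7801)² = 27.3149
Variance = 27.3149 / 6 = 4.5525
SE* = √4.5525

SE* = 2.134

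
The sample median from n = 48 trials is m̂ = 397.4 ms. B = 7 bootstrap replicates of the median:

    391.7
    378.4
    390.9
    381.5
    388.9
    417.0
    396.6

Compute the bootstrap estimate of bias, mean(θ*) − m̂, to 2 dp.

mean(θ*) = (391.7 + 378.4 + 390.9 + 381.5 + 388.9 + 417.0 + 396.6) / 7 = 392.143
bias = 392.143 − 397.4

bias = −5.26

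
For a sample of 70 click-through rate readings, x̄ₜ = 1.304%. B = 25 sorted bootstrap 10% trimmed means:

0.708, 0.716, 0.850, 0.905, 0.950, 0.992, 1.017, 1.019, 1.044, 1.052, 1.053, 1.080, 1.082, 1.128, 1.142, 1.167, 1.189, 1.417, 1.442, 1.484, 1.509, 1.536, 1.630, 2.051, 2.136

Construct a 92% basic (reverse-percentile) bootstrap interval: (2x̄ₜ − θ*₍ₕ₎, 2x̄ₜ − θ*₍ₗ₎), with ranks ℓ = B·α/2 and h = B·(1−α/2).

(0.557, 1.900)

Percentile endpoints at ranks 1 and 24: θ*₍1₎ = 0.708, θ*₍24₎ = 2.051.
Basic interval reflects these around x̄ₜ:
  lower = 2 × 1.304 − 2.051 = 0.557
  upper = 2 × 1.304 − 0.708 = 1.900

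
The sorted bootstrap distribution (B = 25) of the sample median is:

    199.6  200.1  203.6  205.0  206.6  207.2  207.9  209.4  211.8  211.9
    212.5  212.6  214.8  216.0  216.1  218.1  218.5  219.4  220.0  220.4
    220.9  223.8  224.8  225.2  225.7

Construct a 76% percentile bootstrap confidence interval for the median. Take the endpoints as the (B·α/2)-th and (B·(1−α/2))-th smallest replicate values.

(203.6, 223.8)

α = 0.24; lower rank = 25 × 0.120 = 3; upper rank = 25 × 0.880 = 22.
The 3rd smallest replicate is 203.6; the 22nd is 223.8.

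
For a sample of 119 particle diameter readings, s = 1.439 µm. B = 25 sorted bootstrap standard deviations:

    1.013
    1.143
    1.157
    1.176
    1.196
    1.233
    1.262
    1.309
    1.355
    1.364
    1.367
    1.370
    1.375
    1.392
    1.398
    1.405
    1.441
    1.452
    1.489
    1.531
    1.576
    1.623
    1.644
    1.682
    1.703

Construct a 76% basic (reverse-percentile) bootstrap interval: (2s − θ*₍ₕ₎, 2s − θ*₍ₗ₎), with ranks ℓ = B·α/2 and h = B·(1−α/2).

(1.255, 1.721)

Percentile endpoints at ranks 3 and 22: θ*₍3₎ = 1.157, θ*₍22₎ = 1.623.
Basic interval reflects these around s:
  lower = 2 × 1.439 − 1.623 = 1.255
  upper = 2 × 1.439 − 1.157 = 1.721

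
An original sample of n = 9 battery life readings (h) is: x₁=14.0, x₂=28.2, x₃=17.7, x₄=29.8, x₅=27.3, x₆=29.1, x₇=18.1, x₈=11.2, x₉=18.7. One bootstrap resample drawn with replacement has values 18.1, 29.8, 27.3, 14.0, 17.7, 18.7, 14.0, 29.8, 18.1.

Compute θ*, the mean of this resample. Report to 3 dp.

Mean = (18.1 + 29.8 + 27.3 + 14.0 + 17.7 + 18.7 + 14.0 + 29.8 + 18.1) / 9 = 187.50 / 9 = 20.833

θ* = 20.833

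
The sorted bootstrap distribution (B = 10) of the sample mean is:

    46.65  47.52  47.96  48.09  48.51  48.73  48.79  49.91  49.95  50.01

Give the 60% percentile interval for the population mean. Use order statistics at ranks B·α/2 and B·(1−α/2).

(47.52, 49.91)

α = 0.40; lower rank = 10 × 0.200 = 2; upper rank = 10 × 0.800 = 8.
The 2nd smallest replicate is 47.52; the 8th is 49.91.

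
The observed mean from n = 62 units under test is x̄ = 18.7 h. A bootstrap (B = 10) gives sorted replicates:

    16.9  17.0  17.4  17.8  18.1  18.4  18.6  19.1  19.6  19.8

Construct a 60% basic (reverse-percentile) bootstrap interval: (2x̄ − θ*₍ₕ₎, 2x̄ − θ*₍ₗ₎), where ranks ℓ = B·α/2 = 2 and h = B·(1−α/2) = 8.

(18.3, 20.4)

Percentile endpoints at ranks 2 and 8: θ*₍2₎ = 17.0, θ*₍8₎ = 19.1.
Basic interval reflects these around x̄:
  lower = 2 × 18.7 − 19.1 = 18.3
  upper = 2 × 18.7 − 17.0 = 20.4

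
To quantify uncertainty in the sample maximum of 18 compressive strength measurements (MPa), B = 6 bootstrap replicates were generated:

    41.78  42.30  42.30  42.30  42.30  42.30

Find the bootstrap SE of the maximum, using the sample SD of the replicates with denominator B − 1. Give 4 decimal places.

SE* = 0.2123

Bootstrap SE is the standard deviation of the 6 replicate maximums.
Mean of replicates: (41.78 + 42.30 + 42.30 + 42.30 + 42.30 + 42.30) / 6 = 253.28000 / 6 = 42.21333
Sum of squared deviations: (−0.43333)² + (+0.08667)² + (+0.08667)² + (+0.08667)² + (+0.08667)² + (+0.08667)² = 0.22533
Variance = 0.22533 / 5 = 0.04507
SE* = √0.04507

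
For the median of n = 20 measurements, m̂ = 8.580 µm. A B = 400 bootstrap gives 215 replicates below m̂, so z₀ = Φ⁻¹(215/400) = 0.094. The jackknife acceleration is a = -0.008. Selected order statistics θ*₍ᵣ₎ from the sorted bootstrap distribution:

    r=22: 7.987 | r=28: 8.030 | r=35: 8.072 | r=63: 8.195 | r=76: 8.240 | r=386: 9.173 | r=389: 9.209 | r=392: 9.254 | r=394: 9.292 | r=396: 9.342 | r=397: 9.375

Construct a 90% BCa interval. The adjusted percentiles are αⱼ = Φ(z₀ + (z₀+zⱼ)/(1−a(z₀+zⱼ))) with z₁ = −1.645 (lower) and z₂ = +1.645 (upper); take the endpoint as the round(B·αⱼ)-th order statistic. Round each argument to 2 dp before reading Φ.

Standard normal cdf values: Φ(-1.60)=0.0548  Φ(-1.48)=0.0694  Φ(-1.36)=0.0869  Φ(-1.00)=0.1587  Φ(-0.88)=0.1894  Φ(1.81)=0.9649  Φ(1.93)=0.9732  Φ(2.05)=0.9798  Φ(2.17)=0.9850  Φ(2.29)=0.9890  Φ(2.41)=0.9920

(8.030, 9.173)

Lower: z₀ + z₁ = 0.094 + (-1.645) = -1.551; 1 − a(z₀+z₁) = 1 − (-0.008)(-1.551) = 0.9876; argument = 0.094 + (-1.551)/0.9876 = -1.4765 → -1.48.
α₁ = Φ(-1.48) = 0.0694; rank = round(400 × 0.0694) = 28; θ*₍28₎ = 8.030.
Upper: z₀ + z₂ = 1.739; 1 − a(z₀+z₂) = 1.0139; argument = 1.8091 → 1.81; α₂ = 0.9649; rank = 386; θ*₍386₎ = 9.173.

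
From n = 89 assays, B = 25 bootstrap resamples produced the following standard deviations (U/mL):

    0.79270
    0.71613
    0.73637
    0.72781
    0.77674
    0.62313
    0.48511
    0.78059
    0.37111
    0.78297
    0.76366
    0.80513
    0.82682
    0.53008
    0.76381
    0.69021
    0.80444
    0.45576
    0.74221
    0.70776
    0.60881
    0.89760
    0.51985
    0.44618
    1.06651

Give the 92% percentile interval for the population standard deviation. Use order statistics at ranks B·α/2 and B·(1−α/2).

(0.37111, 0.89760)

Sorted replicates: 0.37111, 0.44618, 0.45576, 0.48511, 0.51985, 0.53008, 0.60881, 0.62313, 0.69021, 0.70776, 0.71613, 0.72781, 0.73637, 0.74221, 0.76366, 0.76381, 0.77674, 0.78059, 0.78297, 0.79270, 0.80444, 0.80513, 0.82682, 0.89760, 1.06651
α = 0.08; lower rank = 25 × 0.040 = 1; upper rank = 25 × 0.960 = 24.
The 1st smallest replicate is 0.37111; the 24th is 0.89760.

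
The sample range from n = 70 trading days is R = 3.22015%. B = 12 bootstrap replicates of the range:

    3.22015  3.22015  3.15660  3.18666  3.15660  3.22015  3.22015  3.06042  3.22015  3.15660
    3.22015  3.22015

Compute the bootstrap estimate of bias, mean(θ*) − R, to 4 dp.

mean(θ*) = (3.22015 + 3.22015 + 3.15660 + 3.18666 + 3.15660 + 3.22015 + 3.22015 + 3.06042 + 3.22015 + 3.15660 + 3.22015 + 3.22015) / 12 = 3.18816
bias = 3.18816 − 3.22015

bias = −0.0320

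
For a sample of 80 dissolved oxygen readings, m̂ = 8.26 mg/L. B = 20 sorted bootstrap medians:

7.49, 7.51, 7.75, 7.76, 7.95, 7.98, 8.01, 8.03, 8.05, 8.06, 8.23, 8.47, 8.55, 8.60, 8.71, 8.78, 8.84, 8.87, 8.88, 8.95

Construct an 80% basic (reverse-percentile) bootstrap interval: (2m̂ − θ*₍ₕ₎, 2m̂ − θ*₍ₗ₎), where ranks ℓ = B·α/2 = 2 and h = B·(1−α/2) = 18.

Percentile endpoints at ranks 2 and 18: θ*₍2₎ = 7.51, θ*₍18₎ = 8.87.
Basic interval reflects these around m̂:
  lower = 2 × 8.26 − 8.87 = 7.65
  upper = 2 × 8.26 − 7.51 = 9.01

(7.65, 9.01)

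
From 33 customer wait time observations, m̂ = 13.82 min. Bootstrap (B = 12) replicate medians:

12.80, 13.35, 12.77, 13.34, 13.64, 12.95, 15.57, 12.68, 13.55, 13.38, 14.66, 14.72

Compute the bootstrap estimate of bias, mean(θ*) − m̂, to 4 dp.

bias = −0.2025

mean(θ*) = (12.80 + 13.35 + 12.77 + 13.34 + 13.64 + 12.95 + 15.57 + 12.68 + 13.55 + 13.38 + 14.66 + 14.72) / 12 = 13.61750
bias = 13.61750 − 13.82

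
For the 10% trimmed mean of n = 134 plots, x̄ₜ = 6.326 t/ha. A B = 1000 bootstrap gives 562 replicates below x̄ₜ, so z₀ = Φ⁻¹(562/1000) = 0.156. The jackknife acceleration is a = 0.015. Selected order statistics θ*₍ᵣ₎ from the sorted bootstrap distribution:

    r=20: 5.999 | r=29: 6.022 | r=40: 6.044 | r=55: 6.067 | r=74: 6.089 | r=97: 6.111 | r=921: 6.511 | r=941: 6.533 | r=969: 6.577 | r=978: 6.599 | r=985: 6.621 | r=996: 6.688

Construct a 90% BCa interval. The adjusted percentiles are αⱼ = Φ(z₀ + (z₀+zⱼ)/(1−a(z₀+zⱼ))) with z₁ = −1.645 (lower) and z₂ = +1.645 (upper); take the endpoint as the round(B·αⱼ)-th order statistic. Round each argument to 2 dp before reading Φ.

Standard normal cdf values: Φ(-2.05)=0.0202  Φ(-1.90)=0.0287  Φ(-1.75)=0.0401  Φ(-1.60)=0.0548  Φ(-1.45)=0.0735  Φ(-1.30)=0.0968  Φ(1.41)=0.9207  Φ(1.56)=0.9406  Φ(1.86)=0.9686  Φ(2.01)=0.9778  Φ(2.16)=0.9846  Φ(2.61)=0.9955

(6.111, 6.599)

Lower: z₀ + z₁ = 0.156 + (-1.645) = -1.489; 1 − a(z₀+z₁) = 1 − (0.015)(-1.489) = 1.0223; argument = 0.156 + (-1.489)/1.0223 = -1.3005 → -1.30.
α₁ = Φ(-1.30) = 0.0968; rank = round(1000 × 0.0968) = 97; θ*₍97₎ = 6.111.
Upper: z₀ + z₂ = 1.801; 1 − a(z₀+z₂) = 0.9730; argument = 2.0070 → 2.01; α₂ = 0.9778; rank = 978; θ*₍978₎ = 6.599.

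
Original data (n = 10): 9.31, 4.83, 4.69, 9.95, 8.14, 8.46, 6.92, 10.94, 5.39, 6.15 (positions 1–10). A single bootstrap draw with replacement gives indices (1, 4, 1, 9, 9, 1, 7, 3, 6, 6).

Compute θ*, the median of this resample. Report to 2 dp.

Resample values: 9.31, 9.95, 9.31, 5.39, 5.39, 9.31, 6.92, 4.69, 8.46, 8.46.
Sorted: 4.69, 5.39, 5.39, 6.92, 8.46, 8.46, 9.31, 9.31, 9.31, 9.95
Median = average of the two middle values = 8.46

θ* = 8.46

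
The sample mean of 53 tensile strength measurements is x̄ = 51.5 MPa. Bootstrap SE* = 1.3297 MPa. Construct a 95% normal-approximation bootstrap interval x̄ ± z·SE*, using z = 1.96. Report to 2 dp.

Margin = 1.96 × 1.3297 = 2.606
Interval: 51.5 ± 2.606

(48.89, 54.11)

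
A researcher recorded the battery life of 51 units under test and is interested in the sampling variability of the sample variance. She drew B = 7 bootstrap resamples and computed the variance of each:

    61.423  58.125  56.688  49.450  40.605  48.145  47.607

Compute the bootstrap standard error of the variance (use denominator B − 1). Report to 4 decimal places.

SE* = 7.2829

Bootstrap SE is the standard deviation of the 7 replicate variances.
Mean of replicates: (61.423 + 58.125 + 56.688 + 49.450 + 40.605 + 48.145 + 47.607) / 7 = 362.04300 / 7 = 51.72043
Sum of squared deviations: (+9.70257)² + (+6.40457)² + (+4.96757)² + (−2.27043)² + (−11.11543)² + (−3.57543)² + (−4.11343)² = 318.24678
Variance = 318.24678 / 6 = 53.04113
SE* = √53.04113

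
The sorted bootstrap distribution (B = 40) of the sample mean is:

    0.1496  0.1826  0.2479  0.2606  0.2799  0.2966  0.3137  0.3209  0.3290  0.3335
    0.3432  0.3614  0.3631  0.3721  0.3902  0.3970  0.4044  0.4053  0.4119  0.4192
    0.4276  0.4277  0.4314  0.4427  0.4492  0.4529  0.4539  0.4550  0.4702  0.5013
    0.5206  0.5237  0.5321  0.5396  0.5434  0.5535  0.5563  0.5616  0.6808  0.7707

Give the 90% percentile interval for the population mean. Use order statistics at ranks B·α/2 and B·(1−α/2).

α = 0.10; lower rank = 40 × 0.050 = 2; upper rank = 40 × 0.950 = 38.
The 2nd smallest replicate is 0.1826; the 38th is 0.5616.

(0.1826, 0.5616)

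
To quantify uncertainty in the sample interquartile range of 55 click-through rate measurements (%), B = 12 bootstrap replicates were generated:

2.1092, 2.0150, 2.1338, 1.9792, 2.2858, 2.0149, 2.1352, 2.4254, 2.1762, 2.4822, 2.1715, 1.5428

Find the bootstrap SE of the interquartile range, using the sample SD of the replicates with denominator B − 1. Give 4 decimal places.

SE* = 0.2399

Bootstrap SE is the standard deviation of the 12 replicate interquartile ranges.
Mean of replicates: (2.1092 + 2.0150 + 2.1338 + 1.9792 + 2.2858 + 2.0149 + 2.1352 + 2.4254 + 2.1762 + 2.4822 + 2.1715 + 1.5428) / 12 = 25.47120 / 12 = 2.12260
Sum of squared deviations: (−0.01340)² + (−0.10760)² + (+0.01120)² + (−0.14340)² + (+0.16320)² + (−0.10770)² + (+0.01260)² + (+0.30280)² + (+0.05360)² + (+0.35960)² + (+0.04890)² + (−0.57980)² = 0.63327
Variance = 0.63327 / 11 = 0.05757
SE* = √0.05757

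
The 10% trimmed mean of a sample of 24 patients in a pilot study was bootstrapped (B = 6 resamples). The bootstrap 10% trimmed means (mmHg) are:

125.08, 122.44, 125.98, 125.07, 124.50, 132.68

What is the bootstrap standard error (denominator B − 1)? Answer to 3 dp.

Bootstrap SE is the standard deviation of the 6 replicate 10% trimmed means.
Mean of replicates: (125.08 + 122.44 + 125.98 + 125.07 + 124.50 + 132.68) / 6 = 755.7500 / 6 = 125.9583
Sum of squared deviations: (−0.8783)² + (−3.5183)² + (+0.0217)² + (−0.8883)² + (−1.4583)² + (+6.7217)² = 61.2473
Variance = 61.2473 / 5 = 12.2495
SE* = √12.2495

SE* = 3.500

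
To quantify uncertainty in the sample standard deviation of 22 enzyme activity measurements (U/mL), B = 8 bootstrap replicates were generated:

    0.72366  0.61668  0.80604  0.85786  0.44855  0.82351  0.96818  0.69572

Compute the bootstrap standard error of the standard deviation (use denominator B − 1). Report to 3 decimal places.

Bootstrap SE is the standard deviation of the 8 replicate standard deviations.
Mean of replicates: (0.72366 + 0.61668 + 0.80604 + 0.85786 + 0.44855 + 0.82351 + 0.96818 + 0.69572) / 8 = 5.940200 / 8 = 0.742525
Sum of squared deviations: (−0.018865)² + (−0.125845)² + (+0.063515)² + (+0.115335)² + (−0.293975)² + (+0.080985)² + (+0.225655)² + (−0.046805)² = 0.179620
Variance = 0.179620 / 7 = 0.025660
SE* = √0.025660

SE* = 0.160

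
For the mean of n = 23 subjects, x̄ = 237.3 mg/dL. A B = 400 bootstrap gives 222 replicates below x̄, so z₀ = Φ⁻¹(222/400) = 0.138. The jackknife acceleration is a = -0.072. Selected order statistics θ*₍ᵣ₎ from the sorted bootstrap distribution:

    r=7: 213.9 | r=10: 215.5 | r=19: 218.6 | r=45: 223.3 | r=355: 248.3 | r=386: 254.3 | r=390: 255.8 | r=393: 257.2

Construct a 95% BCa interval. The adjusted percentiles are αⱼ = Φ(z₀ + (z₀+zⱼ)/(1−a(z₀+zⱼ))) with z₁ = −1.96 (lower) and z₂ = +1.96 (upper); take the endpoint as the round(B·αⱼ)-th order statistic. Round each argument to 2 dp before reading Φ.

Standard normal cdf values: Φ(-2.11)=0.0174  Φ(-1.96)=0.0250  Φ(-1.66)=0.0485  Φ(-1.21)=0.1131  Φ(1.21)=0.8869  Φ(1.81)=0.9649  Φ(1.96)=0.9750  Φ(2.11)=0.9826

(215.5, 255.8)

Lower: z₀ + z₁ = 0.138 + (-1.960) = -1.822; 1 − a(z₀+z₁) = 1 − (-0.072)(-1.822) = 0.8688; argument = 0.138 + (-1.822)/0.8688 = -1.9591 → -1.96.
α₁ = Φ(-1.96) = 0.0250; rank = round(400 × 0.0250) = 10; θ*₍10₎ = 215.5.
Upper: z₀ + z₂ = 2.098; 1 − a(z₀+z₂) = 1.1511; argument = 1.9607 → 1.96; α₂ = 0.9750; rank = 390; θ*₍390₎ = 255.8.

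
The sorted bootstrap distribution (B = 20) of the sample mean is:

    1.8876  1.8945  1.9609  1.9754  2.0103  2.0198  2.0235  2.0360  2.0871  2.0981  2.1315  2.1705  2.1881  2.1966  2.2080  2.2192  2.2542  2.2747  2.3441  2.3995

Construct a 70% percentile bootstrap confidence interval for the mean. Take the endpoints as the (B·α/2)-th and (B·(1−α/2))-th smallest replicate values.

(1.9609, 2.2542)

α = 0.30; lower rank = 20 × 0.150 = 3; upper rank = 20 × 0.850 = 17.
The 3rd smallest replicate is 1.9609; the 17th is 2.2542.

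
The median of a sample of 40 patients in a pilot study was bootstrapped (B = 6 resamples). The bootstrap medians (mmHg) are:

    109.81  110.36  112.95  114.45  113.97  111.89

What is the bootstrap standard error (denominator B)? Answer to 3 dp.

Bootstrap SE is the standard deviation of the 6 replicate medians.
Mean of replicates: (109.81 + 110.36 + 112.95 + 114.45 + 113.97 + 111.89) / 6 = 673.4300 / 6 = 112.2383
Sum of squared deviations: (−2.4283)² + (−1.8783)² + (+0.7117)² + (+2.2117)² + (+1.7317)² + (−0.3483)² = 17.9429
Variance = 17.9429 / 6 = 2.9905
SE* = √2.9905

SE* = 1.729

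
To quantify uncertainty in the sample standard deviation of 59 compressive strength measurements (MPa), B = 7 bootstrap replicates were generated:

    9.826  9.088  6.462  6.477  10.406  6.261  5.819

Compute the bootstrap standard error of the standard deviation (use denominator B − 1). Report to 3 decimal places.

SE* = 1.931

Bootstrap SE is the standard deviation of the 7 replicate standard deviations.
Mean of replicates: (9.826 + 9.088 + 6.462 + 6.477 + 10.406 + 6.261 + 5.819) / 7 = 54.3390 / 7 = 7.7627
Sum of squared deviations: (+2.0633)² + (+1.3253)² + (−1.3007)² + (−1.2857)² + (+2.6433)² + (−1.5017)² + (−1.9437)² = 22.3786
Variance = 22.3786 / 6 = 3.7298
SE* = √3.7298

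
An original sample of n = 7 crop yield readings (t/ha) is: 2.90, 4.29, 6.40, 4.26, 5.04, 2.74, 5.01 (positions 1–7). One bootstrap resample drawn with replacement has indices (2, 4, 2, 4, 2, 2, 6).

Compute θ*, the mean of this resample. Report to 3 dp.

θ* = 4.060

Resample values: 4.29, 4.26, 4.29, 4.26, 4.29, 4.29, 2.74.
Mean = (4.29 + 4.26 + 4.29 + 4.26 + 4.29 + 4.29 + 2.74) / 7 = 28.420 / 7 = 4.060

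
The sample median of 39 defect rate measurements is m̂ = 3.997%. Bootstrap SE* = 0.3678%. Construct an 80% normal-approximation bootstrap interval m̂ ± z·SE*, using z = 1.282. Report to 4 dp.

(3.5255, 4.4685)

Margin = 1.282 × 0.3678 = 0.47152
Interval: 3.997 ± 0.47152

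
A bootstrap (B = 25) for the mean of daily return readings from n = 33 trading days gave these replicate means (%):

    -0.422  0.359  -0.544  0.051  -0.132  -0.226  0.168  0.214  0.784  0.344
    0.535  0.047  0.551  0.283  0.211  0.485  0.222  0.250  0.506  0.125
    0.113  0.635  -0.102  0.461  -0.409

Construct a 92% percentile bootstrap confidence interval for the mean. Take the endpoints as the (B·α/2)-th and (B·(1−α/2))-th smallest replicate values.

(-0.544, 0.635)

Sorted replicates: -0.544, -0.422, -0.409, -0.226, -0.132, -0.102, 0.047, 0.051, 0.113, 0.125, 0.168, 0.211, 0.214, 0.222, 0.250, 0.283, 0.344, 0.359, 0.461, 0.485, 0.506, 0.535, 0.551, 0.635, 0.784
α = 0.08; lower rank = 25 × 0.040 = 1; upper rank = 25 × 0.960 = 24.
The 1st smallest replicate is -0.544; the 24th is 0.635.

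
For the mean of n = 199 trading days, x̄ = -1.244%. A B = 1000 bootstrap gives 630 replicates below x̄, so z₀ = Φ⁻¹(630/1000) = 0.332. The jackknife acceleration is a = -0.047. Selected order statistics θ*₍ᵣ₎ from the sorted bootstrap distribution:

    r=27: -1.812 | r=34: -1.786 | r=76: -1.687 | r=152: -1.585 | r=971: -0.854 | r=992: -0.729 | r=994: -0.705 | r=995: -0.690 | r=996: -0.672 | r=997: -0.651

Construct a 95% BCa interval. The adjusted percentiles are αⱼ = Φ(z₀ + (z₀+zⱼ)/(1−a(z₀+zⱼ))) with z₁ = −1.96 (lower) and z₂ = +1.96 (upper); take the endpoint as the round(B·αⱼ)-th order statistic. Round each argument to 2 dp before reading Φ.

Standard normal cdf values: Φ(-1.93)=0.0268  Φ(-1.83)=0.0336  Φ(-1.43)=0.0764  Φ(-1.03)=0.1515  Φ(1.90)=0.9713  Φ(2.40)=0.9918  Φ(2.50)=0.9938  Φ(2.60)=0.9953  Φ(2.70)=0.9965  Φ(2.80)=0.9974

(-1.687, -0.729)

Lower: z₀ + z₁ = 0.332 + (-1.960) = -1.628; 1 − a(z₀+z₁) = 1 − (-0.047)(-1.628) = 0.9235; argument = 0.332 + (-1.628)/0.9235 = -1.4309 → -1.43.
α₁ = Φ(-1.43) = 0.0764; rank = round(1000 × 0.0764) = 76; θ*₍76₎ = -1.687.
Upper: z₀ + z₂ = 2.292; 1 − a(z₀+z₂) = 1.1077; argument = 2.4011 → 2.40; α₂ = 0.9918; rank = 992; θ*₍992₎ = -0.729.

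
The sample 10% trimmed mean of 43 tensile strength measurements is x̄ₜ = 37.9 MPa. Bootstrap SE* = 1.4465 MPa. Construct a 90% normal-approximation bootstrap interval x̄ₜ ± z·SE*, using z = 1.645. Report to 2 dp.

(35.52, 40.28)

Margin = 1.645 × 1.4465 = 2.379
Interval: 37.9 ± 2.379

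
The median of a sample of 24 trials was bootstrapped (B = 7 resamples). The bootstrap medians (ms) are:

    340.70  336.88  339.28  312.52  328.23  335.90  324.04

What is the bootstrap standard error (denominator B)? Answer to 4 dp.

Bootstrap SE is the standard deviation of the 7 replicate medians.
Mean of replicates: (340.70 + 336.88 + 339.28 + 312.52 + 328.23 + 335.90 + 324.04) / 7 = 2317.55000 / 7 = 331.07857
Sum of squared deviations: (+9.62143)² + (+5.80143)² + (+8.20143)² + (−18.55857)² + (−2.84857)² + (+4.82143)² + (−7.03857)² = 618.81449
Variance = 618.81449 / 7 = 88.40207
SE* = √88.40207

SE* = 9.4022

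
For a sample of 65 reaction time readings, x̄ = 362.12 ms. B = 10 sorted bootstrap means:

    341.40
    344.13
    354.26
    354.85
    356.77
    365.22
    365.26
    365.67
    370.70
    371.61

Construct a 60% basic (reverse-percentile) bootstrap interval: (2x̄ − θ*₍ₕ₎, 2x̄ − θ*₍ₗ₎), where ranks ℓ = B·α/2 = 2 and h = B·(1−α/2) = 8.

(358.57, 380.11)

Percentile endpoints at ranks 2 and 8: θ*₍2₎ = 344.13, θ*₍8₎ = 365.67.
Basic interval reflects these around x̄:
  lower = 2 × 362.12 − 365.67 = 358.57
  upper = 2 × 362.12 − 344.13 = 380.11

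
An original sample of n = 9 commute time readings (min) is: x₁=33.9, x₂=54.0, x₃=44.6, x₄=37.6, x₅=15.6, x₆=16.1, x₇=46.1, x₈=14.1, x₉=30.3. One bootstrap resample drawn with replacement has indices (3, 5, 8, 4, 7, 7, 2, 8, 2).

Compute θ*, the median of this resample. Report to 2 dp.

Resample values: 44.6, 15.6, 14.1, 37.6, 46.1, 46.1, 54.0, 14.1, 54.0.
Sorted: 14.1, 14.1, 15.6, 37.6, 44.6, 46.1, 46.1, 54.0, 54.0
Median = middle value = 44.60

θ* = 44.60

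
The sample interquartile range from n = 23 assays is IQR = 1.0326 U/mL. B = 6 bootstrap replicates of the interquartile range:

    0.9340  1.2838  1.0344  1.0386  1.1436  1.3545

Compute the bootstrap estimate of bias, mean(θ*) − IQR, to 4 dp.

mean(θ*) = (0.9340 + 1.2838 + 1.0344 + 1.0386 + 1.1436 + 1.3545) / 6 = 1.13148
bias = 1.13148 − 1.0326

bias = +0.0989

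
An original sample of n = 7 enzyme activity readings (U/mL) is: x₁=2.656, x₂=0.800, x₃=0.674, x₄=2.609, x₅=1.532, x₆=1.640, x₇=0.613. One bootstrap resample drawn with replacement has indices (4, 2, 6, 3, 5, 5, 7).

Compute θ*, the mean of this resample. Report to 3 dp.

θ* = 1.343

Resample values: 2.609, 0.800, 1.640, 0.674, 1.532, 1.532, 0.613.
Mean = (2.609 + 0.800 + 1.640 + 0.674 + 1.532 + 1.532 + 0.613) / 7 = 9.4000 / 7 = 1.343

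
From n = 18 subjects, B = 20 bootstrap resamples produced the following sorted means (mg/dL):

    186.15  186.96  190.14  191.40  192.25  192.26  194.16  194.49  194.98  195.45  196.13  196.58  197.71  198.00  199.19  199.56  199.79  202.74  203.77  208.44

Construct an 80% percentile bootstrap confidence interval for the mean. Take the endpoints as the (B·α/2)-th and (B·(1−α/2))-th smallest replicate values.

(186.96, 202.74)

α = 0.20; lower rank = 20 × 0.100 = 2; upper rank = 20 × 0.900 = 18.
The 2nd smallest replicate is 186.96; the 18th is 202.74.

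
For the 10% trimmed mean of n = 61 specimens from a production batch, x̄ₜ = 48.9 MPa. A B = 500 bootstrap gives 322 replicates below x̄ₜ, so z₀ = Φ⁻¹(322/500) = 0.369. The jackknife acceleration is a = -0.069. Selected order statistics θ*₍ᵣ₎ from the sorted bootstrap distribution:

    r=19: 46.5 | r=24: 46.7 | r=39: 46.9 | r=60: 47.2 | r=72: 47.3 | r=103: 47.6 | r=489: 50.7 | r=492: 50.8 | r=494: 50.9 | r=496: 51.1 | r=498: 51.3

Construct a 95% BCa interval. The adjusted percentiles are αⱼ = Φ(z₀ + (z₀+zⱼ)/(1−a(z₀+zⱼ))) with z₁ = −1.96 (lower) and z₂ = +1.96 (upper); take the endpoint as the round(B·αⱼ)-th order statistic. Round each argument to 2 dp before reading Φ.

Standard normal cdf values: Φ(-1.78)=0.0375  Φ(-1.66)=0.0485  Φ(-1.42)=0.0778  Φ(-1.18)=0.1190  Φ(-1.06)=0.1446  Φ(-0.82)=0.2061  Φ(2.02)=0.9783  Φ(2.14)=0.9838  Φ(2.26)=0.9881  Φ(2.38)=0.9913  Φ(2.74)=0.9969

(46.9, 51.1)

Lower: z₀ + z₁ = 0.369 + (-1.960) = -1.591; 1 − a(z₀+z₁) = 1 − (-0.069)(-1.591) = 0.8902; argument = 0.369 + (-1.591)/0.8902 = -1.4182 → -1.42.
α₁ = Φ(-1.42) = 0.0778; rank = round(500 × 0.0778) = 39; θ*₍39₎ = 46.9.
Upper: z₀ + z₂ = 2.329; 1 − a(z₀+z₂) = 1.1607; argument = 2.3755 → 2.38; α₂ = 0.9913; rank = 496; θ*₍496₎ = 51.1.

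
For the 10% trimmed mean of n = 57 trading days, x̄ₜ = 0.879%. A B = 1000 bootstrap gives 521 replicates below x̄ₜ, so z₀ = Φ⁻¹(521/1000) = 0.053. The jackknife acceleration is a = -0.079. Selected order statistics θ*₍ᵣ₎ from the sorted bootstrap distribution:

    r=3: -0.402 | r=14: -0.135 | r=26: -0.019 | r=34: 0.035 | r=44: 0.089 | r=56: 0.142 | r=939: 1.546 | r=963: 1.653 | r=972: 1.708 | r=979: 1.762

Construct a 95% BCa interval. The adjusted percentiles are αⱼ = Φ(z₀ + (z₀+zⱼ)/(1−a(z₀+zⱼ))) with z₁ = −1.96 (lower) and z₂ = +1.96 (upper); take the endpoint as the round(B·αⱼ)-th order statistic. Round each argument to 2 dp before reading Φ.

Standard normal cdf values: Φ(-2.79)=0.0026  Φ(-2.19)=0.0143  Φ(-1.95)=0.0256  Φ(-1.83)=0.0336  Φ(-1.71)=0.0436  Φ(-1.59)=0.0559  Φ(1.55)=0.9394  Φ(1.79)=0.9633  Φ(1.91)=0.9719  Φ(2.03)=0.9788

Lower: z₀ + z₁ = 0.053 + (-1.960) = -1.907; 1 − a(z₀+z₁) = 1 − (-0.079)(-1.907) = 0.8493; argument = 0.053 + (-1.907)/0.8493 = -2.1923 → -2.19.
α₁ = Φ(-2.19) = 0.0143; rank = round(1000 × 0.0143) = 14; θ*₍14₎ = -0.135.
Upper: z₀ + z₂ = 2.013; 1 − a(z₀+z₂) = 1.1590; argument = 1.7898 → 1.79; α₂ = 0.9633; rank = 963; θ*₍963₎ = 1.653.

(-0.135, 1.653)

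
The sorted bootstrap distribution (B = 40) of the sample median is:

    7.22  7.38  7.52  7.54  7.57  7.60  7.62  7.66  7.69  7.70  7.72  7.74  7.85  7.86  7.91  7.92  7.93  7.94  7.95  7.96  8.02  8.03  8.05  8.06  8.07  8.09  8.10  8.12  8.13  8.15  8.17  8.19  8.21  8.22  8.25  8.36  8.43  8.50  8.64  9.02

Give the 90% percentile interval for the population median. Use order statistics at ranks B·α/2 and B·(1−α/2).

α = 0.10; lower rank = 40 × 0.050 = 2; upper rank = 40 × 0.950 = 38.
The 2nd smallest replicate is 7.38; the 38th is 8.50.

(7.38, 8.50)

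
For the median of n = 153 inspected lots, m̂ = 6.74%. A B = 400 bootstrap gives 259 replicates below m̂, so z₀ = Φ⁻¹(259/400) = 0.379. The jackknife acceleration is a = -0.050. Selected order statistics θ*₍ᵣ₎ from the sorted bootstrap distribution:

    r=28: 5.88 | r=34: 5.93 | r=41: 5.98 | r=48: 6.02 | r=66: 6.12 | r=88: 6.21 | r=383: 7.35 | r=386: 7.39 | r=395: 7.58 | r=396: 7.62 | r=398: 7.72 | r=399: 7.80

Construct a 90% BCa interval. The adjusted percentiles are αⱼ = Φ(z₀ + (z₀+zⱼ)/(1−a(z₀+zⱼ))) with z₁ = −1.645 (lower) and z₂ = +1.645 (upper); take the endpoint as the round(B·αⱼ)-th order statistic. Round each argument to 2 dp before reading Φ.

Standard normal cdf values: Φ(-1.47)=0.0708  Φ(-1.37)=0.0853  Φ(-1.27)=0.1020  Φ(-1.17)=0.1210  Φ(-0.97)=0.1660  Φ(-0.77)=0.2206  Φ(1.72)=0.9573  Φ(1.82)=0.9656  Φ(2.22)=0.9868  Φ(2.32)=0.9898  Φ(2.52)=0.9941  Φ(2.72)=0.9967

(6.12, 7.58)

Lower: z₀ + z₁ = 0.379 + (-1.645) = -1.266; 1 − a(z₀+z₁) = 1 − (-0.050)(-1.266) = 0.9367; argument = 0.379 + (-1.266)/0.9367 = -0.9726 → -0.97.
α₁ = Φ(-0.97) = 0.1660; rank = round(400 × 0.1660) = 66; θ*₍66₎ = 6.12.
Upper: z₀ + z₂ = 2.024; 1 − a(z₀+z₂) = 1.1012; argument = 2.2170 → 2.22; α₂ = 0.9868; rank = 395; θ*₍395₎ = 7.58.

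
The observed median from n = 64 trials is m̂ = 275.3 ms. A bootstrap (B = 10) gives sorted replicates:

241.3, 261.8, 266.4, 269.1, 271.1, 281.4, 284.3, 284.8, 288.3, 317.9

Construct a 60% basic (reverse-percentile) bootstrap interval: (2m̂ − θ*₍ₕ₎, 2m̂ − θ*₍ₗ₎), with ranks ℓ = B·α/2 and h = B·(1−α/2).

Percentile endpoints at ranks 2 and 8: θ*₍2₎ = 261.8, θ*₍8₎ = 284.8.
Basic interval reflects these around m̂:
  lower = 2 × 275.3 − 284.8 = 265.8
  upper = 2 × 275.3 − 261.8 = 288.8

(265.8, 288.8)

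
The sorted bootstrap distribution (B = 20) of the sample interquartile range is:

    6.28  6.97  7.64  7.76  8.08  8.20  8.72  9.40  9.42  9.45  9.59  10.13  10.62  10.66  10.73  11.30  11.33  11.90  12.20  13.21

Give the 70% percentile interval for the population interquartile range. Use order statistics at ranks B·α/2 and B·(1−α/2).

α = 0.30; lower rank = 20 × 0.150 = 3; upper rank = 20 × 0.850 = 17.
The 3rd smallest replicate is 7.64; the 17th is 11.33.

(7.64, 11.33)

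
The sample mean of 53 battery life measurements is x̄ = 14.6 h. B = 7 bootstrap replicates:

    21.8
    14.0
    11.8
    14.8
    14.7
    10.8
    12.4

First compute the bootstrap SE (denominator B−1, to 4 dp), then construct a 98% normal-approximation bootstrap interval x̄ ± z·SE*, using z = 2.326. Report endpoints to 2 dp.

Mean of replicates = 14.3286; sum of squared deviations = 78.8543; SE* = √(78.8543/6) = 3.6252
Margin = 2.326 × 3.6252 = 8.432
Interval: 14.6 ± 8.432

(6.17, 23.03)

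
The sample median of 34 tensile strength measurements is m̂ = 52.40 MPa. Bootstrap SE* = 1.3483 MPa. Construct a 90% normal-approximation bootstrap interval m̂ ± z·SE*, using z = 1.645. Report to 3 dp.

(50.182, 54.618)

Margin = 1.645 × 1.3483 = 2.2180
Interval: 52.40 ± 2.2180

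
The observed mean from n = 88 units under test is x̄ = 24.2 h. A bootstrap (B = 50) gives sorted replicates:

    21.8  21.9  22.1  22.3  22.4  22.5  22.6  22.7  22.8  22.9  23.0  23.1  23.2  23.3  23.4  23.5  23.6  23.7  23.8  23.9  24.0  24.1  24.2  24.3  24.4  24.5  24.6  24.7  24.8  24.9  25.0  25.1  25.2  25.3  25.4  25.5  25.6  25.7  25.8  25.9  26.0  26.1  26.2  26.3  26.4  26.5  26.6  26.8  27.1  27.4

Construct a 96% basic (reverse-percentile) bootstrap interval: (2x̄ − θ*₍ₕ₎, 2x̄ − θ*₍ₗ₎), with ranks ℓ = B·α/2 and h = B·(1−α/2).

Percentile endpoints at ranks 1 and 49: θ*₍1₎ = 21.8, θ*₍49₎ = 27.1.
Basic interval reflects these around x̄:
  lower = 2 × 24.2 − 27.1 = 21.3
  upper = 2 × 24.2 − 21.8 = 26.6

(21.3, 26.6)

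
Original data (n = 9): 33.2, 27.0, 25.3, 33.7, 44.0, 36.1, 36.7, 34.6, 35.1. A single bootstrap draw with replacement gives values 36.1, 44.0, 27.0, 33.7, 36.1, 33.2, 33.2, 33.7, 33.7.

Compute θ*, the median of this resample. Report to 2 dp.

Sorted: 27.0, 33.2, 33.2, 33.7, 33.7, 33.7, 36.1, 36.1, 44.0
Median = middle value = 33.70

θ* = 33.70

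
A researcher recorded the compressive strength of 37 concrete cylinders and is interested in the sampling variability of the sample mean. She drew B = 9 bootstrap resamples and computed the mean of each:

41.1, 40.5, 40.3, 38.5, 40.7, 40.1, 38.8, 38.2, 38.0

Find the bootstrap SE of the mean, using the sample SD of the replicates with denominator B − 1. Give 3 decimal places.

SE* = 1.192

Bootstrap SE is the standard deviation of the 9 replicate means.
Mean of replicates: (41.1 + 40.5 + 40.3 + 38.5 + 40.7 + 40.1 + 38.8 + 38.2 + 38.0) / 9 = 356.2000 / 9 = 39.5778
Sum of squared deviations: (+1.5222)² + (+0.9222)² + (+0.7222)² + (−1.0778)² + (+1.1222)² + (+0.5222)² + (−0.7778)² + (−1.3778)² + (−1.5778)² = 11.3756
Variance = 11.3756 / 8 = 1.4219
SE* = √1.4219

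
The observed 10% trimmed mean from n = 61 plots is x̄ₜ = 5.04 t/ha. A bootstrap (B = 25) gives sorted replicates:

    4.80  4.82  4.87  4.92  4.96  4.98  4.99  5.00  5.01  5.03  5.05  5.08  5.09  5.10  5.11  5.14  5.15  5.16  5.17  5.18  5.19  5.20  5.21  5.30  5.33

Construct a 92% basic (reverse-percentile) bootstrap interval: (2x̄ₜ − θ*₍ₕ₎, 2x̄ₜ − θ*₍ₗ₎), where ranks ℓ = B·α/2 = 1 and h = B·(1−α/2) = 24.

Percentile endpoints at ranks 1 and 24: θ*₍1₎ = 4.80, θ*₍24₎ = 5.30.
Basic interval reflects these around x̄ₜ:
  lower = 2 × 5.04 − 5.30 = 4.78
  upper = 2 × 5.04 − 4.80 = 5.28

(4.78, 5.28)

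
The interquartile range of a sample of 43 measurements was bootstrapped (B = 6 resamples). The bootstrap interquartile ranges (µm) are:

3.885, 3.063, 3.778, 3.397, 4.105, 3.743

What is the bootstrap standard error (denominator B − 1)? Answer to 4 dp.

SE* = 0.3728

Bootstrap SE is the standard deviation of the 6 replicate interquartile ranges.
Mean of replicates: (3.885 + 3.063 + 3.778 + 3.397 + 4.105 + 3.743) / 6 = 21.97100 / 6 = 3.66183
Sum of squared deviations: (+0.22317)² + (−0.59883)² + (+0.11617)² + (−0.26483)² + (+0.44317)² + (+0.08117)² = 0.69502
Variance = 0.69502 / 5 = 0.13900
SE* = √0.13900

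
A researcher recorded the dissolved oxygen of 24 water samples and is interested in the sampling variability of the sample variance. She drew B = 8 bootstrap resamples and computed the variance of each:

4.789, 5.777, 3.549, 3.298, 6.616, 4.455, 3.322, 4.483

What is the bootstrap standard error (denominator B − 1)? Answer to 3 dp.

Bootstrap SE is the standard deviation of the 8 replicate variances.
Mean of replicates: (4.789 + 5.777 + 3.549 + 3.298 + 6.616 + 4.455 + 3.322 + 4.483) / 8 = 36.2890 / 8 = 4.5361
Sum of squared deviations: (+0.2529)² + (+1.2409)² + (−0.9871)² + (−1.2381)² + (+2.0799)² + (−0.0811)² + (−1.2141)² + (−0.0531)² = 9.9205
Variance = 9.9205 / 7 = 1.4172
SE* = √1.4172

SE* = 1.190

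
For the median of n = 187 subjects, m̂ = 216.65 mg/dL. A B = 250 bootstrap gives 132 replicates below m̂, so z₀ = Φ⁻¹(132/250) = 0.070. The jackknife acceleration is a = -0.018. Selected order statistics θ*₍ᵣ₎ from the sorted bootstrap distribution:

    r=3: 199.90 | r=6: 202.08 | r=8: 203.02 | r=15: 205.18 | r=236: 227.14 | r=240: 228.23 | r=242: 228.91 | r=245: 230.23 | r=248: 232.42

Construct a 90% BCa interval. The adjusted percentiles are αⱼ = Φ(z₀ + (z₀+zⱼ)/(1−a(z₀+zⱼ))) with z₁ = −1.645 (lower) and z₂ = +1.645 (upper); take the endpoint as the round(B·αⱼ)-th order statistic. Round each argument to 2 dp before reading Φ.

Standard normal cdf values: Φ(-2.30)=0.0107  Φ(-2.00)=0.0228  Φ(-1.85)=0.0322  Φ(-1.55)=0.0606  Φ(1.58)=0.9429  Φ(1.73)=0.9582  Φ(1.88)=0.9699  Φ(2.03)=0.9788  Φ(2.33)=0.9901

(205.18, 228.23)

Lower: z₀ + z₁ = 0.070 + (-1.645) = -1.575; 1 − a(z₀+z₁) = 1 − (-0.018)(-1.575) = 0.9717; argument = 0.070 + (-1.575)/0.9717 = -1.5510 → -1.55.
α₁ = Φ(-1.55) = 0.0606; rank = round(250 × 0.0606) = 15; θ*₍15₎ = 205.18.
Upper: z₀ + z₂ = 1.715; 1 − a(z₀+z₂) = 1.0309; argument = 1.7336 → 1.73; α₂ = 0.9582; rank = 240; θ*₍240₎ = 228.23.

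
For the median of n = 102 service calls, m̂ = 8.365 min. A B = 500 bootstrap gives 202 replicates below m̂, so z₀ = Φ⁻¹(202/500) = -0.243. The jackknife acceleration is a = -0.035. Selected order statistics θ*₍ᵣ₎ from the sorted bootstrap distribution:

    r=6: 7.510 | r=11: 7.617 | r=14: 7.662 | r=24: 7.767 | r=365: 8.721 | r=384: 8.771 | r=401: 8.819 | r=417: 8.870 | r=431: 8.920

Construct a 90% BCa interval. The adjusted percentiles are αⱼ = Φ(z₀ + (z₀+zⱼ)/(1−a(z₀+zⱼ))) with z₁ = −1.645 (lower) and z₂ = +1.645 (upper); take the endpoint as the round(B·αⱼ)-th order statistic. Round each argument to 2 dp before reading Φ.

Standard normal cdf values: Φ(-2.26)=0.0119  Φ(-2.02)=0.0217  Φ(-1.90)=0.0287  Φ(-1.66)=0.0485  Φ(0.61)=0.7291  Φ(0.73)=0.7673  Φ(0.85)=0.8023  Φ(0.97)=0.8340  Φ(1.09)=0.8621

(7.510, 8.920)

Lower: z₀ + z₁ = -0.243 + (-1.645) = -1.888; 1 − a(z₀+z₁) = 1 − (-0.035)(-1.888) = 0.9339; argument = -0.243 + (-1.888)/0.9339 = -2.2646 → -2.26.
α₁ = Φ(-2.26) = 0.0119; rank = round(500 × 0.0119) = 6; θ*₍6₎ = 7.510.
Upper: z₀ + z₂ = 1.402; 1 − a(z₀+z₂) = 1.0491; argument = 1.0934 → 1.09; α₂ = 0.8621; rank = 431; θ*₍431₎ = 8.920.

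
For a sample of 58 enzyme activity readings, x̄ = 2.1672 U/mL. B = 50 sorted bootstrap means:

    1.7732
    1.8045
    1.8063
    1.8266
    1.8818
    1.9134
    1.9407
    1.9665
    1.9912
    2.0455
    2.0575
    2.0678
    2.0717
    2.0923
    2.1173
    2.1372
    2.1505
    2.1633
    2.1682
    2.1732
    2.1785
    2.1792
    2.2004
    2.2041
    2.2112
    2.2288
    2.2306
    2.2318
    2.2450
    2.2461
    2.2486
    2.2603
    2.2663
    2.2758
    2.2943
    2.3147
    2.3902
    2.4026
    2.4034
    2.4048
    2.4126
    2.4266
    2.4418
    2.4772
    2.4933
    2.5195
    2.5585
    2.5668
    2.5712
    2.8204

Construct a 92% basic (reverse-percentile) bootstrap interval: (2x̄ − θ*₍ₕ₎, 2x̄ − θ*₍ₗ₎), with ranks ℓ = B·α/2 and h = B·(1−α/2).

Percentile endpoints at ranks 2 and 48: θ*₍2₎ = 1.8045, θ*₍48₎ = 2.5668.
Basic interval reflects these around x̄:
  lower = 2 × 2.1672 − 2.5668 = 1.7676
  upper = 2 × 2.1672 − 1.8045 = 2.5299

(1.7676, 2.5299)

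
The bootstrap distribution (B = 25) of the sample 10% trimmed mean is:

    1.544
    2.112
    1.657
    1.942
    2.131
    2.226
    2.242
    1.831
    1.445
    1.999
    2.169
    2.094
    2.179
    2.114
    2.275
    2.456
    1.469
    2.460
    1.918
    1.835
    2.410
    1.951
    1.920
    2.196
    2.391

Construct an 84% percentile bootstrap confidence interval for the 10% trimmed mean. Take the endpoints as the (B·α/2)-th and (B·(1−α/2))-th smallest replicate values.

(1.469, 2.410)

Sorted replicates: 1.445, 1.469, 1.544, 1.657, 1.831, 1.835, 1.918, 1.920, 1.942, 1.951, 1.999, 2.094, 2.112, 2.114, 2.131, 2.169, 2.179, 2.196, 2.226, 2.242, 2.275, 2.391, 2.410, 2.456, 2.460
α = 0.16; lower rank = 25 × 0.080 = 2; upper rank = 25 × 0.920 = 23.
The 2nd smallest replicate is 1.469; the 23rd is 2.410.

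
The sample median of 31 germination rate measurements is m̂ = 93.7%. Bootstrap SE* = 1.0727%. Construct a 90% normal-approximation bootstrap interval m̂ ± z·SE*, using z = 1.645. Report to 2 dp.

(91.94, 95.46)

Margin = 1.645 × 1.0727 = 1.765
Interval: 93.7 ± 1.765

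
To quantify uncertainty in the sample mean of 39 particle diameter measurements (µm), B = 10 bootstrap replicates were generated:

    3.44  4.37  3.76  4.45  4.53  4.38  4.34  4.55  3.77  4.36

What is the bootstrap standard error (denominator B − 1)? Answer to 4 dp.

Bootstrap SE is the standard deviation of the 10 replicate means.
Mean of replicates: (3.44 + 4.37 + 3.76 + 4.45 + 4.53 + 4.38 + 4.34 + 4.55 + 3.77 + 4.36) / 10 = 41.95000 / 10 = 4.19500
Sum of squared deviations: (−0.75500)² + (+0.17500)² + (−0.43500)² + (+0.25500)² + (+0.33500)² + (+0.18500)² + (+0.14500)² + (+0.35500)² + (−0.42500)² + (+0.16500)² = 1.35625
Variance = 1.35625 / 9 = 0.15069
SE* = √0.15069

SE* = 0.3882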